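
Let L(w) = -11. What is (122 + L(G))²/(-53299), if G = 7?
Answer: -12321/53299 ≈ -0.23117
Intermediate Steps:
(122 + L(G))²/(-53299) = (122 - 11)²/(-53299) = 111²*(-1/53299) = 12321*(-1/53299) = -12321/53299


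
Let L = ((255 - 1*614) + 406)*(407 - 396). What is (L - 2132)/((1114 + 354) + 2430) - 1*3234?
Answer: -12607747/3898 ≈ -3234.4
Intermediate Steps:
L = 517 (L = ((255 - 614) + 406)*11 = (-359 + 406)*11 = 47*11 = 517)
(L - 2132)/((1114 + 354) + 2430) - 1*3234 = (517 - 2132)/((1114 + 354) + 2430) - 1*3234 = -1615/(1468 + 2430) - 3234 = -1615/3898 - 3234 = -12607747/3898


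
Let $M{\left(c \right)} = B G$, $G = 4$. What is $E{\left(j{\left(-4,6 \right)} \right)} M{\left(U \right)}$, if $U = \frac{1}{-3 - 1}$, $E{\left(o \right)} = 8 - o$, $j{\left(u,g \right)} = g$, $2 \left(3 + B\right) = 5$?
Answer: $-4$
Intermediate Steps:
$B = - \frac{1}{2}$ ($B = -3 + \frac{1}{2} \cdot 5 = -3 + \frac{5}{2} = - \frac{1}{2} \approx -0.5$)
$U = - \frac{1}{4}$ ($U = \frac{1}{-4} = - \frac{1}{4} \approx -0.25$)
$M{\left(c \right)} = -2$ ($M{\left(c \right)} = \left(- \frac{1}{2}\right) 4 = -2$)
$E{\left(j{\left(-4,6 \right)} \right)} M{\left(U \right)} = \left(8 - 6\right) \left(-2\right) = 2 \left(-2\right) = -4$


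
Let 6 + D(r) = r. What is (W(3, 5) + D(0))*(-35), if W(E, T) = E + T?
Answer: -70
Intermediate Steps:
D(r) = -6 + r
(W(3, 5) + D(0))*(-35) = ((3 + 5) + (-6 + 0))*(-35) = (8 - 6)*(-35) = 2*(-35) = -70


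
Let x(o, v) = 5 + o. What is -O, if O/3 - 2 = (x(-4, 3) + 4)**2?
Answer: -81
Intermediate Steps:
O = 81 (O = 6 + 3*((5 - 4) + 4)**2 = 6 + 3*(1 + 4)**2 = 6 + 3*5**2 = 6 + 3*25 = 6 + 75 = 81)
-O = -1*81 = -81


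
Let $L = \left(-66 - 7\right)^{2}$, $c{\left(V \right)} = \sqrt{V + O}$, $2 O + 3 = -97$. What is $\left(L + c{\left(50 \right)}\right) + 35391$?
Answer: $40720$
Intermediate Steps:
$O = -50$ ($O = - \frac{3}{2} + \frac{1}{2} \left(-97\right) = - \frac{3}{2} - \frac{97}{2} = -50$)
$c{\left(V \right)} = \sqrt{-50 + V}$ ($c{\left(V \right)} = \sqrt{V - 50} = \sqrt{-50 + V}$)
$L = 5329$ ($L = \left(-73\right)^{2} = 5329$)
$\left(L + c{\left(50 \right)}\right) + 35391 = \left(5329 + \sqrt{-50 + 50}\right) + 35391 = \left(5329 + \sqrt{0}\right) + 35391 = \left(5329 + 0\right) + 35391 = 5329 + 35391 = 40720$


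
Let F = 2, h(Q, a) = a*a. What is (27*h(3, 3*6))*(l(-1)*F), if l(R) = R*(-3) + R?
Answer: 34992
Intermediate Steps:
h(Q, a) = a**2
l(R) = -2*R (l(R) = -3*R + R = -2*R)
(27*h(3, 3*6))*(l(-1)*F) = (27*(3*6)**2)*(-2*(-1)*2) = (27*18**2)*(2*2) = (27*324)*4 = 8748*4 = 34992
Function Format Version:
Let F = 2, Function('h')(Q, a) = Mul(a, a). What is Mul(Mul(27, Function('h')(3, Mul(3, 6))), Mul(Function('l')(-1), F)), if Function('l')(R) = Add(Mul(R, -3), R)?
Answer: 34992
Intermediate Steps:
Function('h')(Q, a) = Pow(a, 2)
Function('l')(R) = Mul(-2, R) (Function('l')(R) = Add(Mul(-3, R), R) = Mul(-2, R))
Mul(Mul(27, Function('h')(3, Mul(3, 6))), Mul(Function('l')(-1), F)) = Mul(Mul(27, Pow(Mul(3, 6), 2)), Mul(Mul(-2, -1), 2)) = Mul(Mul(27, Pow(18, 2)), Mul(2, 2)) = Mul(Mul(27, 324), 4) = Mul(8748, 4) = 34992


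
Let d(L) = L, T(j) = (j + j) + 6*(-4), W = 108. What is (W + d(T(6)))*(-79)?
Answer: -7584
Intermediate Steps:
T(j) = -24 + 2*j (T(j) = 2*j - 24 = -24 + 2*j)
(W + d(T(6)))*(-79) = (108 + (-24 + 2*6))*(-79) = (108 + (-24 + 12))*(-79) = (108 - 12)*(-79) = 96*(-79) = -7584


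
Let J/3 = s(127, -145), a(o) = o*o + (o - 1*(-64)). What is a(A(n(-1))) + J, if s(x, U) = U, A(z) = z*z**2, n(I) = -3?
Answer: 331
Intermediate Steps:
A(z) = z**3
a(o) = 64 + o + o**2 (a(o) = o**2 + (o + 64) = o**2 + (64 + o) = 64 + o + o**2)
J = -435 (J = 3*(-145) = -435)
a(A(n(-1))) + J = (64 + (-3)**3 + ((-3)**3)**2) - 435 = (64 - 27 + (-27)**2) - 435 = (64 - 27 + 729) - 435 = 766 - 435 = 331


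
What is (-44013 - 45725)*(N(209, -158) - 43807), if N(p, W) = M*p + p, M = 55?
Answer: 2880859014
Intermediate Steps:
N(p, W) = 56*p (N(p, W) = 55*p + p = 56*p)
(-44013 - 45725)*(N(209, -158) - 43807) = (-44013 - 45725)*(56*209 - 43807) = -89738*(11704 - 43807) = -89738*(-32103) = 2880859014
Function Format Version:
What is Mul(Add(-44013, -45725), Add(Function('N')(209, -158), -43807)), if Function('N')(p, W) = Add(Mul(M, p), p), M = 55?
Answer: 2880859014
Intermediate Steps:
Function('N')(p, W) = Mul(56, p) (Function('N')(p, W) = Add(Mul(55, p), p) = Mul(56, p))
Mul(Add(-44013, -45725), Add(Function('N')(209, -158), -43807)) = Mul(Add(-44013, -45725), Add(Mul(56, 209), -43807)) = Mul(-89738, Add(11704, -43807)) = Mul(-89738, -32103) = 2880859014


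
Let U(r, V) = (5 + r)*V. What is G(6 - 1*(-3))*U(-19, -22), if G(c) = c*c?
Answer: 24948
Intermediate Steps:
U(r, V) = V*(5 + r)
G(c) = c**2
G(6 - 1*(-3))*U(-19, -22) = (6 - 1*(-3))**2*(-22*(5 - 19)) = (6 + 3)**2*(-22*(-14)) = 9**2*308 = 81*308 = 24948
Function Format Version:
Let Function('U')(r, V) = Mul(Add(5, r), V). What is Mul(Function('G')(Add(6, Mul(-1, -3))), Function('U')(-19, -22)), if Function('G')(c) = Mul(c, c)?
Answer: 24948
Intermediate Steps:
Function('U')(r, V) = Mul(V, Add(5, r))
Function('G')(c) = Pow(c, 2)
Mul(Function('G')(Add(6, Mul(-1, -3))), Function('U')(-19, -22)) = Mul(Pow(Add(6, Mul(-1, -3)), 2), Mul(-22, Add(5, -19))) = Mul(Pow(Add(6, 3), 2), Mul(-22, -14)) = Mul(Pow(9, 2), 308) = Mul(81, 308) = 24948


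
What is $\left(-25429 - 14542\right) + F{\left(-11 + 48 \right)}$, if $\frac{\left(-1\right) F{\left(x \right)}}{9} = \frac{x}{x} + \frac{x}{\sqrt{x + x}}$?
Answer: $-39980 - \frac{9 \sqrt{74}}{2} \approx -40019.0$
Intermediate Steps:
$F{\left(x \right)} = -9 - \frac{9 \sqrt{2} \sqrt{x}}{2}$ ($F{\left(x \right)} = - 9 \left(\frac{x}{x} + \frac{x}{\sqrt{x + x}}\right) = - 9 \left(1 + \frac{x}{\sqrt{2 x}}\right) = - 9 \left(1 + \frac{x}{\sqrt{2} \sqrt{x}}\right) = - 9 \left(1 + x \frac{\sqrt{2}}{2 \sqrt{x}}\right) = - 9 \left(1 + \frac{\sqrt{2} \sqrt{x}}{2}\right) = -9 - \frac{9 \sqrt{2} \sqrt{x}}{2}$)
$\left(-25429 - 14542\right) + F{\left(-11 + 48 \right)} = \left(-25429 - 14542\right) - \left(9 + \frac{9 \sqrt{2} \sqrt{-11 + 48}}{2}\right) = -39971 - \left(9 + \frac{9 \sqrt{2} \sqrt{37}}{2}\right) = -39971 - \left(9 + \frac{9 \sqrt{74}}{2}\right) = -39980 - \frac{9 \sqrt{74}}{2}$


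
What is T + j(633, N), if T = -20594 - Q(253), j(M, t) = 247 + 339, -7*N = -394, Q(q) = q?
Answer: -20261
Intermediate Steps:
N = 394/7 (N = -⅐*(-394) = 394/7 ≈ 56.286)
j(M, t) = 586
T = -20847 (T = -20594 - 1*253 = -20594 - 253 = -20847)
T + j(633, N) = -20847 + 586 = -20261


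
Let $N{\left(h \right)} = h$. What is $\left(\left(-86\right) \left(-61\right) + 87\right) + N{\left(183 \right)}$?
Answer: $5516$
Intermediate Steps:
$\left(\left(-86\right) \left(-61\right) + 87\right) + N{\left(183 \right)} = \left(\left(-86\right) \left(-61\right) + 87\right) + 183 = \left(5246 + 87\right) + 183 = 5333 + 183 = 5516$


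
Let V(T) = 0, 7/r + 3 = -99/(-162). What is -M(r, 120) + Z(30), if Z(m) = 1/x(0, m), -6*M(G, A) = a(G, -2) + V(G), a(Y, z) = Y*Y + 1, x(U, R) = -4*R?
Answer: 352651/221880 ≈ 1.5894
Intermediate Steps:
r = -126/43 (r = 7/(-3 - 99/(-162)) = 7/(-3 - 99*(-1/162)) = 7/(-3 + 11/18) = 7/(-43/18) = 7*(-18/43) = -126/43 ≈ -2.9302)
a(Y, z) = 1 + Y² (a(Y, z) = Y² + 1 = 1 + Y²)
M(G, A) = -⅙ - G²/6 (M(G, A) = -((1 + G²) + 0)/6 = -(1 + G²)/6 = -⅙ - G²/6)
Z(m) = -1/(4*m) (Z(m) = 1/(-4*m) = -1/(4*m))
-M(r, 120) + Z(30) = -(-⅙ - (-126/43)²/6) - ¼/30 = -(-⅙ - ⅙*15876/1849) - ¼*1/30 = -(-⅙ - 2646/1849) - 1/120 = -1*(-17725/11094) - 1/120 = 17725/11094 - 1/120 = 352651/221880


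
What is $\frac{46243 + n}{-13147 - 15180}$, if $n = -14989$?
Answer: $- \frac{31254}{28327} \approx -1.1033$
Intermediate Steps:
$\frac{46243 + n}{-13147 - 15180} = \frac{46243 - 14989}{-13147 - 15180} = \frac{31254}{-28327} = 31254 \left(- \frac{1}{28327}\right) = - \frac{31254}{28327}$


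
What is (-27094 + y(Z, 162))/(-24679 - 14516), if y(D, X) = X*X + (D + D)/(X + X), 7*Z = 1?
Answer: 963899/44447130 ≈ 0.021686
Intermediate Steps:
Z = ⅐ (Z = (⅐)*1 = ⅐ ≈ 0.14286)
y(D, X) = X² + D/X (y(D, X) = X² + (2*D)/((2*X)) = X² + (2*D)*(1/(2*X)) = X² + D/X)
(-27094 + y(Z, 162))/(-24679 - 14516) = (-27094 + (⅐ + 162³)/162)/(-24679 - 14516) = (-27094 + (⅐ + 4251528)/162)/(-39195) = (-27094 + (1/162)*(29760697/7))*(-1/39195) = (-27094 + 29760697/1134)*(-1/39195) = -963899/1134*(-1/39195) = 963899/44447130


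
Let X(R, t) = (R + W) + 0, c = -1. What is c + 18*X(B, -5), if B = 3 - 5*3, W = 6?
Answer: -109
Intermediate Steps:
B = -12 (B = 3 - 15 = -12)
X(R, t) = 6 + R (X(R, t) = (R + 6) + 0 = (6 + R) + 0 = 6 + R)
c + 18*X(B, -5) = -1 + 18*(6 - 12) = -1 + 18*(-6) = -1 - 108 = -109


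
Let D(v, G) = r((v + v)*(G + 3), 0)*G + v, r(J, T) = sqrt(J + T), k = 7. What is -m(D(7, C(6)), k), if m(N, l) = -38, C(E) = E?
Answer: 38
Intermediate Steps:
D(v, G) = v + G*sqrt(2)*sqrt(v*(3 + G)) (D(v, G) = sqrt((v + v)*(G + 3) + 0)*G + v = sqrt((2*v)*(3 + G) + 0)*G + v = sqrt(2*v*(3 + G) + 0)*G + v = sqrt(2*v*(3 + G))*G + v = (sqrt(2)*sqrt(v*(3 + G)))*G + v = G*sqrt(2)*sqrt(v*(3 + G)) + v = v + G*sqrt(2)*sqrt(v*(3 + G)))
-m(D(7, C(6)), k) = -1*(-38) = 38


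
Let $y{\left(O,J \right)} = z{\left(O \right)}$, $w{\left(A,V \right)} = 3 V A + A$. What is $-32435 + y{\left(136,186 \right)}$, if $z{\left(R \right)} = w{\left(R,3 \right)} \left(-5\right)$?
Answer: $-39235$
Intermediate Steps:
$w{\left(A,V \right)} = A + 3 A V$ ($w{\left(A,V \right)} = 3 A V + A = A + 3 A V$)
$z{\left(R \right)} = - 50 R$ ($z{\left(R \right)} = R \left(1 + 3 \cdot 3\right) \left(-5\right) = R \left(1 + 9\right) \left(-5\right) = R 10 \left(-5\right) = 10 R \left(-5\right) = - 50 R$)
$y{\left(O,J \right)} = - 50 O$
$-32435 + y{\left(136,186 \right)} = -32435 - 6800 = -39235$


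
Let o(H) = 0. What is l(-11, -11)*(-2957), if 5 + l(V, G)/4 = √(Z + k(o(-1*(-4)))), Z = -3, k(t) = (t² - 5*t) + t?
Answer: 59140 - 11828*I*√3 ≈ 59140.0 - 20487.0*I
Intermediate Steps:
k(t) = t² - 4*t
l(V, G) = -20 + 4*I*√3 (l(V, G) = -20 + 4*√(-3 + 0*(-4 + 0)) = -20 + 4*√(-3 + 0*(-4)) = -20 + 4*√(-3 + 0) = -20 + 4*√(-3) = -20 + 4*(I*√3) = -20 + 4*I*√3)
l(-11, -11)*(-2957) = (-20 + 4*I*√3)*(-2957) = 59140 - 11828*I*√3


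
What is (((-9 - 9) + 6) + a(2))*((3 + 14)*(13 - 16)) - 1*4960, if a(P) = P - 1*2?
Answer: -4348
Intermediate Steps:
a(P) = -2 + P (a(P) = P - 2 = -2 + P)
(((-9 - 9) + 6) + a(2))*((3 + 14)*(13 - 16)) - 1*4960 = (((-9 - 9) + 6) + (-2 + 2))*((3 + 14)*(13 - 16)) - 1*4960 = ((-18 + 6) + 0)*(17*(-3)) - 4960 = (-12 + 0)*(-51) - 4960 = -12*(-51) - 4960 = 612 - 4960 = -4348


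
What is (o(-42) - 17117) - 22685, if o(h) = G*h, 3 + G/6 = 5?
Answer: -40306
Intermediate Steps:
G = 12 (G = -18 + 6*5 = -18 + 30 = 12)
o(h) = 12*h
(o(-42) - 17117) - 22685 = (12*(-42) - 17117) - 22685 = (-504 - 17117) - 22685 = -17621 - 22685 = -40306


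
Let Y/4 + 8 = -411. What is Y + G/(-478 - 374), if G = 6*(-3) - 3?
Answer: -475977/284 ≈ -1676.0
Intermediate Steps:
Y = -1676 (Y = -32 + 4*(-411) = -32 - 1644 = -1676)
G = -21 (G = -18 - 3 = -21)
Y + G/(-478 - 374) = -1676 - 21/(-478 - 374) = -1676 - 21/(-852) = -1676 - 1/852*(-21) = -1676 + 7/284 = -475977/284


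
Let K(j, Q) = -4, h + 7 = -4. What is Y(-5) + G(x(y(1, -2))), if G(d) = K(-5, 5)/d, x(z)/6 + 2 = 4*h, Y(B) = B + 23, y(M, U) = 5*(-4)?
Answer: 1243/69 ≈ 18.014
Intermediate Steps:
y(M, U) = -20
h = -11 (h = -7 - 4 = -11)
Y(B) = 23 + B
x(z) = -276 (x(z) = -12 + 6*(4*(-11)) = -12 + 6*(-44) = -12 - 264 = -276)
G(d) = -4/d
Y(-5) + G(x(y(1, -2))) = (23 - 5) - 4/(-276) = 18 - 4*(-1/276) = 18 + 1/69 = 1243/69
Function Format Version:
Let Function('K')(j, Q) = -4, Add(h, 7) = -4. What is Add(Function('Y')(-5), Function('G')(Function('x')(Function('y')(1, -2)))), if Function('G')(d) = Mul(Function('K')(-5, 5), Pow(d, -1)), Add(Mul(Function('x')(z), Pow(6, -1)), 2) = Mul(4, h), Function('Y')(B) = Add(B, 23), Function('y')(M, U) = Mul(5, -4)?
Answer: Rational(1243, 69) ≈ 18.014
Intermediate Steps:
Function('y')(M, U) = -20
h = -11 (h = Add(-7, -4) = -11)
Function('Y')(B) = Add(23, B)
Function('x')(z) = -276 (Function('x')(z) = Add(-12, Mul(6, Mul(4, -11))) = Add(-12, Mul(6, -44)) = Add(-12, -264) = -276)
Function('G')(d) = Mul(-4, Pow(d, -1))
Add(Function('Y')(-5), Function('G')(Function('x')(Function('y')(1, -2)))) = Add(Add(23, -5), Mul(-4, Pow(-276, -1))) = Add(18, Mul(-4, Rational(-1, 276))) = Add(18, Rational(1, 69)) = Rational(1243, 69)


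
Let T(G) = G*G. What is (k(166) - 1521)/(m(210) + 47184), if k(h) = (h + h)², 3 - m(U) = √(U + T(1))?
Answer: 5129368461/2226612758 + 108703*√211/2226612758 ≈ 2.3044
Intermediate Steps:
T(G) = G²
m(U) = 3 - √(1 + U) (m(U) = 3 - √(U + 1²) = 3 - √(U + 1) = 3 - √(1 + U))
k(h) = 4*h² (k(h) = (2*h)² = 4*h²)
(k(166) - 1521)/(m(210) + 47184) = (4*166² - 1521)/((3 - √(1 + 210)) + 47184) = (4*27556 - 1521)/((3 - √211) + 47184) = (110224 - 1521)/(47187 - √211) = 108703/(47187 - √211)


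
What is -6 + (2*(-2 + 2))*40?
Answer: -6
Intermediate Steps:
-6 + (2*(-2 + 2))*40 = -6 + (2*0)*40 = -6 + 0*40 = -6 + 0 = -6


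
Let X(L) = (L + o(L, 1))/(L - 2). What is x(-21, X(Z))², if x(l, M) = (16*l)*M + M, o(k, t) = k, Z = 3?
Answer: 4040100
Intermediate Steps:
X(L) = 2*L/(-2 + L) (X(L) = (L + L)/(L - 2) = (2*L)/(-2 + L) = 2*L/(-2 + L))
x(l, M) = M + 16*M*l (x(l, M) = 16*M*l + M = M + 16*M*l)
x(-21, X(Z))² = ((2*3/(-2 + 3))*(1 + 16*(-21)))² = ((2*3/1)*(1 - 336))² = ((2*3*1)*(-335))² = (6*(-335))² = (-2010)² = 4040100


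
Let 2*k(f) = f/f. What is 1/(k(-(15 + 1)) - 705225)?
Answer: -2/1410449 ≈ -1.4180e-6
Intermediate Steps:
k(f) = ½ (k(f) = (f/f)/2 = (½)*1 = ½)
1/(k(-(15 + 1)) - 705225) = 1/(½ - 705225) = 1/(-1410449/2) = -2/1410449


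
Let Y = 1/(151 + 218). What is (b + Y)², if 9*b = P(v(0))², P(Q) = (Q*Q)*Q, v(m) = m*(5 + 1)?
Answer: 1/136161 ≈ 7.3442e-6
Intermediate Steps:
v(m) = 6*m (v(m) = m*6 = 6*m)
P(Q) = Q³ (P(Q) = Q²*Q = Q³)
Y = 1/369 ≈ 0.0027100
b = 0 (b = ((6*0)³)²/9 = (0³)²/9 = (⅑)*0² = (⅑)*0 = 0)
(b + Y)² = (0 + 1/369)² = (1/369)² = 1/136161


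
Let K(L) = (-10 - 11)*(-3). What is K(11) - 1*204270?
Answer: -204207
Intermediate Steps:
K(L) = 63 (K(L) = -21*(-3) = 63)
K(11) - 1*204270 = 63 - 1*204270 = 63 - 204270 = -204207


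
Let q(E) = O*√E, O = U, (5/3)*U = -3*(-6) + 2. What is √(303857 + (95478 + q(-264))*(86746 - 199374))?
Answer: √(-10753192327 - 2703072*I*√66) ≈ 106.0 - 1.037e+5*I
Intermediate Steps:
U = 12 (U = 3*(-3*(-6) + 2)/5 = 3*(18 + 2)/5 = (⅗)*20 = 12)
O = 12
q(E) = 12*√E
√(303857 + (95478 + q(-264))*(86746 - 199374)) = √(303857 + (95478 + 12*√(-264))*(86746 - 199374)) = √(303857 + (95478 + 12*(2*I*√66))*(-112628)) = √(303857 + (95478 + 24*I*√66)*(-112628)) = √(303857 + (-10753496184 - 2703072*I*√66)) = √(-10753192327 - 2703072*I*√66)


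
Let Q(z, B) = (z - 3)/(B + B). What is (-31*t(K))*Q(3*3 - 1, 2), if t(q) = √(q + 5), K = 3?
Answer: -155*√2/2 ≈ -109.60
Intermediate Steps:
Q(z, B) = (-3 + z)/(2*B) (Q(z, B) = (-3 + z)/((2*B)) = (-3 + z)*(1/(2*B)) = (-3 + z)/(2*B))
t(q) = √(5 + q)
(-31*t(K))*Q(3*3 - 1, 2) = (-31*√(5 + 3))*((½)*(-3 + (3*3 - 1))/2) = (-62*√2)*((½)*(½)*(-3 + (9 - 1))) = (-62*√2)*((½)*(½)*(-3 + 8)) = (-62*√2)*((½)*(½)*5) = -62*√2*(5/4) = -155*√2/2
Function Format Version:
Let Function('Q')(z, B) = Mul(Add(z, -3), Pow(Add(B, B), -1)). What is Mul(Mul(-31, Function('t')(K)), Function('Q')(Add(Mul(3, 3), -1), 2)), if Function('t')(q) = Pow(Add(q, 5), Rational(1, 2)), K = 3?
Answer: Mul(Rational(-155, 2), Pow(2, Rational(1, 2))) ≈ -109.60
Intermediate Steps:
Function('Q')(z, B) = Mul(Rational(1, 2), Pow(B, -1), Add(-3, z)) (Function('Q')(z, B) = Mul(Add(-3, z), Pow(Mul(2, B), -1)) = Mul(Add(-3, z), Mul(Rational(1, 2), Pow(B, -1))) = Mul(Rational(1, 2), Pow(B, -1), Add(-3, z)))
Function('t')(q) = Pow(Add(5, q), Rational(1, 2))
Mul(Mul(-31, Function('t')(K)), Function('Q')(Add(Mul(3, 3), -1), 2)) = Mul(Mul(-31, Pow(Add(5, 3), Rational(1, 2))), Mul(Rational(1, 2), Pow(2, -1), Add(-3, Add(Mul(3, 3), -1)))) = Mul(Mul(-31, Pow(8, Rational(1, 2))), Mul(Rational(1, 2), Rational(1, 2), Add(-3, Add(9, -1)))) = Mul(Mul(-31, Mul(2, Pow(2, Rational(1, 2)))), Mul(Rational(1, 2), Rational(1, 2), Add(-3, 8))) = Mul(Mul(-62, Pow(2, Rational(1, 2))), Mul(Rational(1, 2), Rational(1, 2), 5)) = Mul(Mul(-62, Pow(2, Rational(1, 2))), Rational(5, 4)) = Mul(Rational(-155, 2), Pow(2, Rational(1, 2)))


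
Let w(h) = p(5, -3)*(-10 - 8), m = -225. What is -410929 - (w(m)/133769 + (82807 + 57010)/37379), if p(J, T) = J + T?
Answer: -2054725937442608/5000151451 ≈ -4.1093e+5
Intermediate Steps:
w(h) = -36 (w(h) = (5 - 3)*(-10 - 8) = 2*(-18) = -36)
-410929 - (w(m)/133769 + (82807 + 57010)/37379) = -410929 - (-36/133769 + (82807 + 57010)/37379) = -410929 - (-36*1/133769 + 139817*(1/37379)) = -410929 - (-36/133769 + 139817/37379) = -410929 - 1*18701834629/5000151451 = -410929 - 18701834629/5000151451 = -2054725937442608/5000151451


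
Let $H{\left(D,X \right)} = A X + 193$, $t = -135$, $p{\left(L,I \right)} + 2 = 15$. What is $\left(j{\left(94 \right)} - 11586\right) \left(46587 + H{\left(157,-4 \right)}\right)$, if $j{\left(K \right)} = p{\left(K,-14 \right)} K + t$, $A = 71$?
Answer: $-488161504$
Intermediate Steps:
$p{\left(L,I \right)} = 13$ ($p{\left(L,I \right)} = -2 + 15 = 13$)
$H{\left(D,X \right)} = 193 + 71 X$ ($H{\left(D,X \right)} = 71 X + 193 = 193 + 71 X$)
$j{\left(K \right)} = -135 + 13 K$ ($j{\left(K \right)} = 13 K - 135 = -135 + 13 K$)
$\left(j{\left(94 \right)} - 11586\right) \left(46587 + H{\left(157,-4 \right)}\right) = \left(\left(-135 + 13 \cdot 94\right) - 11586\right) \left(46587 + \left(193 + 71 \left(-4\right)\right)\right) = \left(\left(-135 + 1222\right) - 11586\right) \left(46587 + \left(193 - 284\right)\right) = \left(1087 - 11586\right) \left(46587 - 91\right) = \left(-10499\right) 46496 = -488161504$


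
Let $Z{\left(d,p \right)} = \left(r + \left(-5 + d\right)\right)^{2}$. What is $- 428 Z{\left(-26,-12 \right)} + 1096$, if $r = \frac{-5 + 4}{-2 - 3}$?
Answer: $- \frac{10123048}{25} \approx -4.0492 \cdot 10^{5}$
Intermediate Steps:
$r = \frac{1}{5}$ ($r = - \frac{1}{-5} = \left(-1\right) \left(- \frac{1}{5}\right) = \frac{1}{5} \approx 0.2$)
$Z{\left(d,p \right)} = \left(- \frac{24}{5} + d\right)^{2}$ ($Z{\left(d,p \right)} = \left(\frac{1}{5} + \left(-5 + d\right)\right)^{2} = \left(- \frac{24}{5} + d\right)^{2}$)
$- 428 Z{\left(-26,-12 \right)} + 1096 = - 428 \frac{\left(-24 + 5 \left(-26\right)\right)^{2}}{25} + 1096 = - 428 \frac{\left(-24 - 130\right)^{2}}{25} + 1096 = - 428 \frac{\left(-154\right)^{2}}{25} + 1096 = - 428 \cdot \frac{1}{25} \cdot 23716 + 1096 = \left(-428\right) \frac{23716}{25} + 1096 = - \frac{10150448}{25} + 1096 = - \frac{10123048}{25}$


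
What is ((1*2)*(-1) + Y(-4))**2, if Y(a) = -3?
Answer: 25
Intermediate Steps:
((1*2)*(-1) + Y(-4))**2 = ((1*2)*(-1) - 3)**2 = (2*(-1) - 3)**2 = (-2 - 3)**2 = (-5)**2 = 25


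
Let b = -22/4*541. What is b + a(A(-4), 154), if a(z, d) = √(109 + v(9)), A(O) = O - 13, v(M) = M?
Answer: -5951/2 + √118 ≈ -2964.6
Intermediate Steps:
A(O) = -13 + O
a(z, d) = √118 (a(z, d) = √(109 + 9) = √118)
b = -5951/2 (b = -22*¼*541 = -11/2*541 = -5951/2 ≈ -2975.5)
b + a(A(-4), 154) = -5951/2 + √118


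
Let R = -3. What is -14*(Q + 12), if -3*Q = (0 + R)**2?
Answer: -126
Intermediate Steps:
Q = -3 (Q = -(0 - 3)**2/3 = -1/3*(-3)**2 = -1/3*9 = -3)
-14*(Q + 12) = -14*(-3 + 12) = -14*9 = -126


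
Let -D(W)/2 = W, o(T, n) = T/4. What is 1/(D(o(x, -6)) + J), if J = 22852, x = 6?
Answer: 1/22849 ≈ 4.3766e-5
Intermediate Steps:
o(T, n) = T/4 (o(T, n) = T*(¼) = T/4)
D(W) = -2*W
1/(D(o(x, -6)) + J) = 1/(-6/2 + 22852) = 1/(-2*3/2 + 22852) = 1/(-3 + 22852) = 1/22849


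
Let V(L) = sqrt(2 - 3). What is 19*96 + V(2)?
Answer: 1824 + I ≈ 1824.0 + 1.0*I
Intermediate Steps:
V(L) = I (V(L) = sqrt(-1) = I)
19*96 + V(2) = 19*96 + I = 1824 + I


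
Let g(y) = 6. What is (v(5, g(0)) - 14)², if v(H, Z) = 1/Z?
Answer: 6889/36 ≈ 191.36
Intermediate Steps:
(v(5, g(0)) - 14)² = (1/6 - 14)² = (⅙ - 14)² = (-83/6)² = 6889/36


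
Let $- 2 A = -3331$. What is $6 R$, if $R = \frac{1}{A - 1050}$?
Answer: $\frac{12}{1231} \approx 0.0097482$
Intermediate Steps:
$A = \frac{3331}{2}$ ($A = \left(- \frac{1}{2}\right) \left(-3331\right) = \frac{3331}{2} \approx 1665.5$)
$R = \frac{2}{1231}$ ($R = \frac{1}{\frac{3331}{2} - 1050} = \frac{1}{\frac{1231}{2}} = \frac{2}{1231} \approx 0.0016247$)
$6 R = 6 \cdot \frac{2}{1231} = \frac{12}{1231}$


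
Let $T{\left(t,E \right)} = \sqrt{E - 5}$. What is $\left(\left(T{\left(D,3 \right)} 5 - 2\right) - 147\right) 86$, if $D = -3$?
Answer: $-12814 + 430 i \sqrt{2} \approx -12814.0 + 608.11 i$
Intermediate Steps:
$T{\left(t,E \right)} = \sqrt{-5 + E}$
$\left(\left(T{\left(D,3 \right)} 5 - 2\right) - 147\right) 86 = \left(\left(\sqrt{-5 + 3} \cdot 5 - 2\right) - 147\right) 86 = \left(\left(\sqrt{-2} \cdot 5 - 2\right) - 147\right) 86 = \left(\left(i \sqrt{2} \cdot 5 - 2\right) - 147\right) 86 = \left(\left(5 i \sqrt{2} - 2\right) - 147\right) 86 = \left(\left(-2 + 5 i \sqrt{2}\right) - 147\right) 86 = \left(-149 + 5 i \sqrt{2}\right) 86 = -12814 + 430 i \sqrt{2}$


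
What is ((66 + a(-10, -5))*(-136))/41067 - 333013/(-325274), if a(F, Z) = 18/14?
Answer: 24965054251/31168730502 ≈ 0.80096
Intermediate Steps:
a(F, Z) = 9/7 (a(F, Z) = 18*(1/14) = 9/7)
((66 + a(-10, -5))*(-136))/41067 - 333013/(-325274) = ((66 + 9/7)*(-136))/41067 - 333013/(-325274) = ((471/7)*(-136))*(1/41067) - 333013*(-1/325274) = -64056/7*1/41067 + 333013/325274 = -21352/95823 + 333013/325274 = 24965054251/31168730502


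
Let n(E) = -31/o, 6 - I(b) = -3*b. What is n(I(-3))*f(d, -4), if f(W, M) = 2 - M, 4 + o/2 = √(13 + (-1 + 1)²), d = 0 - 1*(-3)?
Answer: 124 + 31*√13 ≈ 235.77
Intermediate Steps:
d = 3 (d = 0 + 3 = 3)
I(b) = 6 + 3*b (I(b) = 6 - (-3)*b = 6 + 3*b)
o = -8 + 2*√13 (o = -8 + 2*√(13 + (-1 + 1)²) = -8 + 2*√(13 + 0²) = -8 + 2*√(13 + 0) = -8 + 2*√13 ≈ -0.78890)
n(E) = -31/(-8 + 2*√13)
n(I(-3))*f(d, -4) = (62/3 + 31*√13/6)*(2 - 1*(-4)) = (62/3 + 31*√13/6)*(2 + 4) = (62/3 + 31*√13/6)*6 = 124 + 31*√13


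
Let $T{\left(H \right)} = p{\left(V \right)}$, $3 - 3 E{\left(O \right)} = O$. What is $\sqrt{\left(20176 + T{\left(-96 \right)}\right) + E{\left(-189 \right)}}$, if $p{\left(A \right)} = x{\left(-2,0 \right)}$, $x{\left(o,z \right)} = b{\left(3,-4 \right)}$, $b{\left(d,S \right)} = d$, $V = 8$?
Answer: $\sqrt{20243} \approx 142.28$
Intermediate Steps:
$E{\left(O \right)} = 1 - \frac{O}{3}$
$x{\left(o,z \right)} = 3$
$p{\left(A \right)} = 3$
$T{\left(H \right)} = 3$
$\sqrt{\left(20176 + T{\left(-96 \right)}\right) + E{\left(-189 \right)}} = \sqrt{\left(20176 + 3\right) + \left(1 - -63\right)} = \sqrt{20179 + \left(1 + 63\right)} = \sqrt{20179 + 64} = \sqrt{20243}$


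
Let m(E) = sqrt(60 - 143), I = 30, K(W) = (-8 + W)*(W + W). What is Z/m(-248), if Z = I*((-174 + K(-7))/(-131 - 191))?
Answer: 540*I*sqrt(83)/13363 ≈ 0.36815*I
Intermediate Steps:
K(W) = 2*W*(-8 + W) (K(W) = (-8 + W)*(2*W) = 2*W*(-8 + W))
m(E) = I*sqrt(83) (m(E) = sqrt(-83) = I*sqrt(83))
Z = -540/161 (Z = 30*((-174 + 2*(-7)*(-8 - 7))/(-131 - 191)) = 30*((-174 + 2*(-7)*(-15))/(-322)) = 30*((-174 + 210)*(-1/322)) = 30*(36*(-1/322)) = 30*(-18/161) = -540/161 ≈ -3.3540)
Z/m(-248) = -540*(-I*sqrt(83)/83)/161 = -(-540)*I*sqrt(83)/13363 = 540*I*sqrt(83)/13363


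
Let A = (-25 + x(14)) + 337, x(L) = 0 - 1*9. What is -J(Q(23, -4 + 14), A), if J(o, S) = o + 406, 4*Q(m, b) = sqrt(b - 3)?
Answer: -406 - sqrt(7)/4 ≈ -406.66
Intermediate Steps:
x(L) = -9 (x(L) = 0 - 9 = -9)
A = 303 (A = (-25 - 9) + 337 = -34 + 337 = 303)
Q(m, b) = sqrt(-3 + b)/4 (Q(m, b) = sqrt(b - 3)/4 = sqrt(-3 + b)/4)
J(o, S) = 406 + o
-J(Q(23, -4 + 14), A) = -(406 + sqrt(-3 + (-4 + 14))/4) = -(406 + sqrt(-3 + 10)/4) = -(406 + sqrt(7)/4) = -406 - sqrt(7)/4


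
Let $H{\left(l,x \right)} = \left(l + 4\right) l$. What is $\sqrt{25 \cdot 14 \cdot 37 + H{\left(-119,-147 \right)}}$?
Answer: $\sqrt{26635} \approx 163.2$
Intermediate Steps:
$H{\left(l,x \right)} = l \left(4 + l\right)$ ($H{\left(l,x \right)} = \left(4 + l\right) l = l \left(4 + l\right)$)
$\sqrt{25 \cdot 14 \cdot 37 + H{\left(-119,-147 \right)}} = \sqrt{25 \cdot 14 \cdot 37 - 119 \left(4 - 119\right)} = \sqrt{350 \cdot 37 - -13685} = \sqrt{12950 + 13685} = \sqrt{26635}$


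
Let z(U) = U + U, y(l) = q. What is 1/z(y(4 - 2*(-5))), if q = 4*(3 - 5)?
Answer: -1/16 ≈ -0.062500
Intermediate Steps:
q = -8 (q = 4*(-2) = -8)
y(l) = -8
z(U) = 2*U
1/z(y(4 - 2*(-5))) = 1/(2*(-8)) = 1/(-16) = -1/16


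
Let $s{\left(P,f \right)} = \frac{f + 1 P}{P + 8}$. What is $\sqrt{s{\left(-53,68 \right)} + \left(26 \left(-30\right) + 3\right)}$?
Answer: $\frac{2 i \sqrt{1749}}{3} \approx 27.881 i$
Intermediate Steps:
$s{\left(P,f \right)} = \frac{P + f}{8 + P}$ ($s{\left(P,f \right)} = \frac{f + P}{8 + P} = \frac{P + f}{8 + P}$)
$\sqrt{s{\left(-53,68 \right)} + \left(26 \left(-30\right) + 3\right)} = \sqrt{\frac{-53 + 68}{8 - 53} + \left(26 \left(-30\right) + 3\right)} = \sqrt{\frac{1}{-45} \cdot 15 + \left(-780 + 3\right)} = \sqrt{\left(- \frac{1}{45}\right) 15 - 777} = \sqrt{- \frac{1}{3} - 777} = \sqrt{- \frac{2332}{3}} = \frac{2 i \sqrt{1749}}{3}$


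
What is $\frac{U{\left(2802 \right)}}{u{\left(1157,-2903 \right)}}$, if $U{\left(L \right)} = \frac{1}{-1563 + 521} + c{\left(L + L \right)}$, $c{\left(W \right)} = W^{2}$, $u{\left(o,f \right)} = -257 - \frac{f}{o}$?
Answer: $- \frac{37861457739547}{306812732} \approx -1.234 \cdot 10^{5}$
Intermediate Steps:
$u{\left(o,f \right)} = -257 - \frac{f}{o}$
$U{\left(L \right)} = - \frac{1}{1042} + 4 L^{2}$ ($U{\left(L \right)} = \frac{1}{-1563 + 521} + \left(L + L\right)^{2} = \frac{1}{-1042} + \left(2 L\right)^{2} = - \frac{1}{1042} + 4 L^{2}$)
$\frac{U{\left(2802 \right)}}{u{\left(1157,-2903 \right)}} = \frac{- \frac{1}{1042} + 4 \cdot 2802^{2}}{-257 - - \frac{2903}{1157}} = \frac{- \frac{1}{1042} + 4 \cdot 7851204}{-257 - \left(-2903\right) \frac{1}{1157}} = \frac{- \frac{1}{1042} + 31404816}{-257 + \frac{2903}{1157}} = \frac{32723818271}{1042 \left(- \frac{294446}{1157}\right)} = \frac{32723818271}{1042} \left(- \frac{1157}{294446}\right) = - \frac{37861457739547}{306812732}$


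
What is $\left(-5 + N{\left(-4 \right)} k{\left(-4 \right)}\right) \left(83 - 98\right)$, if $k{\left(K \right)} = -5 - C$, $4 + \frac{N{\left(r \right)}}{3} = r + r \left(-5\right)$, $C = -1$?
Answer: $2235$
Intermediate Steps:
$N{\left(r \right)} = -12 - 12 r$ ($N{\left(r \right)} = -12 + 3 \left(r + r \left(-5\right)\right) = -12 + 3 \left(r - 5 r\right) = -12 + 3 \left(- 4 r\right) = -12 - 12 r$)
$k{\left(K \right)} = -4$ ($k{\left(K \right)} = -5 - -1 = -5 + 1 = -4$)
$\left(-5 + N{\left(-4 \right)} k{\left(-4 \right)}\right) \left(83 - 98\right) = \left(-5 + \left(-12 - -48\right) \left(-4\right)\right) \left(83 - 98\right) = \left(-5 + \left(-12 + 48\right) \left(-4\right)\right) \left(-15\right) = \left(-5 + 36 \left(-4\right)\right) \left(-15\right) = \left(-5 - 144\right) \left(-15\right) = \left(-149\right) \left(-15\right) = 2235$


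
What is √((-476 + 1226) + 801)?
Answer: √1551 ≈ 39.383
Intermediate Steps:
√((-476 + 1226) + 801) = √(750 + 801) = √1551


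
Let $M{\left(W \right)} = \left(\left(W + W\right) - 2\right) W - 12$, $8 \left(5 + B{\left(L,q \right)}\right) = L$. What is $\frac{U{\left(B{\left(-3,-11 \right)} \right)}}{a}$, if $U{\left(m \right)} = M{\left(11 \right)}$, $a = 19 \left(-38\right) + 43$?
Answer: $- \frac{208}{679} \approx -0.30633$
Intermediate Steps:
$a = -679$ ($a = -722 + 43 = -679$)
$B{\left(L,q \right)} = -5 + \frac{L}{8}$
$M{\left(W \right)} = -12 + W \left(-2 + 2 W\right)$ ($M{\left(W \right)} = \left(2 W - 2\right) W - 12 = \left(-2 + 2 W\right) W - 12 = W \left(-2 + 2 W\right) - 12 = -12 + W \left(-2 + 2 W\right)$)
$U{\left(m \right)} = 208$ ($U{\left(m \right)} = -12 - 22 + 2 \cdot 11^{2} = -12 - 22 + 2 \cdot 121 = -12 - 22 + 242 = 208$)
$\frac{U{\left(B{\left(-3,-11 \right)} \right)}}{a} = \frac{208}{-679} = 208 \left(- \frac{1}{679}\right) = - \frac{208}{679}$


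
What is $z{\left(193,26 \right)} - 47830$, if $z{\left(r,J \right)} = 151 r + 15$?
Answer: $-18672$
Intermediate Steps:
$z{\left(r,J \right)} = 15 + 151 r$
$z{\left(193,26 \right)} - 47830 = \left(15 + 151 \cdot 193\right) - 47830 = \left(15 + 29143\right) - 47830 = 29158 - 47830 = -18672$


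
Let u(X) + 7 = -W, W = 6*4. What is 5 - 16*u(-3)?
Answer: 501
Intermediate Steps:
W = 24
u(X) = -31 (u(X) = -7 - 1*24 = -7 - 24 = -31)
5 - 16*u(-3) = 5 - 16*(-31) = 5 + 496 = 501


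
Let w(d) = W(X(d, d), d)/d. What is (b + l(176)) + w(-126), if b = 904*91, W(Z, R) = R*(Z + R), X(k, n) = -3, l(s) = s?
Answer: 82311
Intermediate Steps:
W(Z, R) = R*(R + Z)
b = 82264
w(d) = -3 + d (w(d) = (d*(d - 3))/d = (d*(-3 + d))/d = -3 + d)
(b + l(176)) + w(-126) = (82264 + 176) + (-3 - 126) = 82440 - 129 = 82311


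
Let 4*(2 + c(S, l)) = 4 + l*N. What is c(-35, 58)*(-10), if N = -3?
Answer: 445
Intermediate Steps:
c(S, l) = -1 - 3*l/4 (c(S, l) = -2 + (4 + l*(-3))/4 = -2 + (4 - 3*l)/4 = -2 + (1 - 3*l/4) = -1 - 3*l/4)
c(-35, 58)*(-10) = (-1 - ¾*58)*(-10) = (-1 - 87/2)*(-10) = -89/2*(-10) = 445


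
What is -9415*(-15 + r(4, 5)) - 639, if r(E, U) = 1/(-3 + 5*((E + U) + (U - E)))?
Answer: 6598127/47 ≈ 1.4039e+5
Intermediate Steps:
r(E, U) = 1/(-3 + 10*U) (r(E, U) = 1/(-3 + 5*(2*U)) = 1/(-3 + 10*U))
-9415*(-15 + r(4, 5)) - 639 = -9415*(-15 + 1/(-3 + 10*5)) - 639 = -9415*(-15 + 1/(-3 + 50)) - 639 = -9415*(-15 + 1/47) - 639 = -9415*(-704)/47 - 639 = -1345*(-4928/47) - 639 = 6628160/47 - 639 = 6598127/47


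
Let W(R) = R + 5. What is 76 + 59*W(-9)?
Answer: -160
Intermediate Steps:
W(R) = 5 + R
76 + 59*W(-9) = 76 + 59*(5 - 9) = 76 + 59*(-4) = 76 - 236 = -160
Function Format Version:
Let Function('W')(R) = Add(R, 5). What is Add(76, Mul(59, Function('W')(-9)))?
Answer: -160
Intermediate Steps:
Function('W')(R) = Add(5, R)
Add(76, Mul(59, Function('W')(-9))) = Add(76, Mul(59, Add(5, -9))) = Add(76, Mul(59, -4)) = Add(76, -236) = -160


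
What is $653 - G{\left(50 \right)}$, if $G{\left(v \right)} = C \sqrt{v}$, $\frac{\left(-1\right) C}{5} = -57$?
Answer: $653 - 1425 \sqrt{2} \approx -1362.3$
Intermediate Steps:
$C = 285$ ($C = \left(-5\right) \left(-57\right) = 285$)
$G{\left(v \right)} = 285 \sqrt{v}$
$653 - G{\left(50 \right)} = 653 - 285 \sqrt{50} = 653 - 285 \cdot 5 \sqrt{2} = 653 - 1425 \sqrt{2}$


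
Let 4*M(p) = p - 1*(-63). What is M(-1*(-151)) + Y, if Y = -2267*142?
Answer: -643721/2 ≈ -3.2186e+5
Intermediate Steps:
M(p) = 63/4 + p/4 (M(p) = (p - 1*(-63))/4 = (p + 63)/4 = (63 + p)/4 = 63/4 + p/4)
Y = -321914
M(-1*(-151)) + Y = (63/4 + (-1*(-151))/4) - 321914 = (63/4 + (¼)*151) - 321914 = (63/4 + 151/4) - 321914 = 107/2 - 321914 = -643721/2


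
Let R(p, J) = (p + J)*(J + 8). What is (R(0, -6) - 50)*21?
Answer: -1302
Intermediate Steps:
R(p, J) = (8 + J)*(J + p) (R(p, J) = (J + p)*(8 + J) = (8 + J)*(J + p))
(R(0, -6) - 50)*21 = (((-6)**2 + 8*(-6) + 8*0 - 6*0) - 50)*21 = ((36 - 48 + 0 + 0) - 50)*21 = (-12 - 50)*21 = -62*21 = -1302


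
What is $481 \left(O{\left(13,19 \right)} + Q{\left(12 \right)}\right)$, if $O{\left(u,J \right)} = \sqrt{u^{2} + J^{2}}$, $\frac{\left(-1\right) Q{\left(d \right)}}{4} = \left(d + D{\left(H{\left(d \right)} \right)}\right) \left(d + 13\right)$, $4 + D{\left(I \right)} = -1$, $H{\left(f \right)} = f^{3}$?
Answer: $-336700 + 481 \sqrt{530} \approx -3.2563 \cdot 10^{5}$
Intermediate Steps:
$D{\left(I \right)} = -5$ ($D{\left(I \right)} = -4 - 1 = -5$)
$Q{\left(d \right)} = - 4 \left(-5 + d\right) \left(13 + d\right)$ ($Q{\left(d \right)} = - 4 \left(d - 5\right) \left(d + 13\right) = - 4 \left(-5 + d\right) \left(13 + d\right)$)
$O{\left(u,J \right)} = \sqrt{J^{2} + u^{2}}$
$481 \left(O{\left(13,19 \right)} + Q{\left(12 \right)}\right) = 481 \left(\sqrt{19^{2} + 13^{2}} - \left(124 + 576\right)\right) = 481 \left(\sqrt{361 + 169} - 700\right) = 481 \left(\sqrt{530} - 700\right) = 481 \left(-700 + \sqrt{530}\right) = -336700 + 481 \sqrt{530}$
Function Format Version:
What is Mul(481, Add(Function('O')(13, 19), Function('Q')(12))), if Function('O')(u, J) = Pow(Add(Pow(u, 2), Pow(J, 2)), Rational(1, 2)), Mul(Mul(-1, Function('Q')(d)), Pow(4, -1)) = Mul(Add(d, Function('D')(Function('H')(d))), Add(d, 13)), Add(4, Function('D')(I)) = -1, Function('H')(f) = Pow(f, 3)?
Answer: Add(-336700, Mul(481, Pow(530, Rational(1, 2)))) ≈ -3.2563e+5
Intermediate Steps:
Function('D')(I) = -5 (Function('D')(I) = Add(-4, -1) = -5)
Function('Q')(d) = Mul(-4, Add(-5, d), Add(13, d)) (Function('Q')(d) = Mul(-4, Mul(Add(d, -5), Add(d, 13))) = Mul(-4, Mul(Add(-5, d), Add(13, d))) = Mul(-4, Add(-5, d), Add(13, d)))
Function('O')(u, J) = Pow(Add(Pow(J, 2), Pow(u, 2)), Rational(1, 2))
Mul(481, Add(Function('O')(13, 19), Function('Q')(12))) = Mul(481, Add(Pow(Add(Pow(19, 2), Pow(13, 2)), Rational(1, 2)), Add(260, Mul(-32, 12), Mul(-4, Pow(12, 2))))) = Mul(481, Add(Pow(Add(361, 169), Rational(1, 2)), Add(260, -384, Mul(-4, 144)))) = Mul(481, Add(Pow(530, Rational(1, 2)), Add(260, -384, -576))) = Mul(481, Add(Pow(530, Rational(1, 2)), -700)) = Mul(481, Add(-700, Pow(530, Rational(1, 2)))) = Add(-336700, Mul(481, Pow(530, Rational(1, 2))))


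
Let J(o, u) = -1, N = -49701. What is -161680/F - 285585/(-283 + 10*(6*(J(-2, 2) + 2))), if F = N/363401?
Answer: 13116486090725/11083323 ≈ 1.1834e+6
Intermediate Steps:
F = -49701/363401 ≈ -0.13677
-161680/F - 285585/(-283 + 10*(6*(J(-2, 2) + 2))) = -161680/(-49701/363401) - 285585/(-283 + 10*(6*(-1 + 2))) = -161680*(-363401/49701) - 285585/(-283 + 10*(6*1)) = 58754673680/49701 - 285585/(-283 + 10*6) = 58754673680/49701 - 285585/(-283 + 60) = 58754673680/49701 - 285585/(-223) = 58754673680/49701 - 285585*(-1/223) = 58754673680/49701 + 285585/223 = 13116486090725/11083323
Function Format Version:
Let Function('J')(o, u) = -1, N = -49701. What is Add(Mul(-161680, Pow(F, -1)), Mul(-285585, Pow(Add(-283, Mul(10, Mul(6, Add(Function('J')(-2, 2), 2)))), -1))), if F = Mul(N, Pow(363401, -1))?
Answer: Rational(13116486090725, 11083323) ≈ 1.1834e+6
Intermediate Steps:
F = Rational(-49701, 363401) (F = Mul(-49701, Pow(363401, -1)) = Mul(-49701, Rational(1, 363401)) = Rational(-49701, 363401) ≈ -0.13677)
Add(Mul(-161680, Pow(F, -1)), Mul(-285585, Pow(Add(-283, Mul(10, Mul(6, Add(Function('J')(-2, 2), 2)))), -1))) = Add(Mul(-161680, Pow(Rational(-49701, 363401), -1)), Mul(-285585, Pow(Add(-283, Mul(10, Mul(6, Add(-1, 2)))), -1))) = Add(Mul(-161680, Rational(-363401, 49701)), Mul(-285585, Pow(Add(-283, Mul(10, Mul(6, 1))), -1))) = Add(Rational(58754673680, 49701), Mul(-285585, Pow(Add(-283, Mul(10, 6)), -1))) = Add(Rational(58754673680, 49701), Mul(-285585, Pow(Add(-283, 60), -1))) = Add(Rational(58754673680, 49701), Mul(-285585, Pow(-223, -1))) = Add(Rational(58754673680, 49701), Mul(-285585, Rational(-1, 223))) = Add(Rational(58754673680, 49701), Rational(285585, 223)) = Rational(13116486090725, 11083323)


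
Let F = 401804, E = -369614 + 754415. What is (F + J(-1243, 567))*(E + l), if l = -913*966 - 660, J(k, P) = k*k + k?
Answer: -968557733370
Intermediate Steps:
E = 384801
J(k, P) = k + k² (J(k, P) = k² + k = k + k²)
l = -882618 (l = -881958 - 660 = -882618)
(F + J(-1243, 567))*(E + l) = (401804 - 1243*(1 - 1243))*(384801 - 882618) = (401804 - 1243*(-1242))*(-497817) = (401804 + 1543806)*(-497817) = 1945610*(-497817) = -968557733370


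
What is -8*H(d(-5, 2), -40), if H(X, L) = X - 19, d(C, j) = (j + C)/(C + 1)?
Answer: 146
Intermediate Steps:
d(C, j) = (C + j)/(1 + C)
H(X, L) = -19 + X
-8*H(d(-5, 2), -40) = -8*(-19 + (-5 + 2)/(1 - 5)) = -8*(-19 - 3/(-4)) = -8*(-19 - 1/4*(-3)) = -8*(-19 + 3/4) = -8*(-73/4) = 146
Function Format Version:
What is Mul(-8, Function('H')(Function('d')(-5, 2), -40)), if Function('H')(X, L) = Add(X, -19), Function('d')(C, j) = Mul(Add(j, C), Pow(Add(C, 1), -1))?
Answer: 146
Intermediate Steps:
Function('d')(C, j) = Mul(Pow(Add(1, C), -1), Add(C, j)) (Function('d')(C, j) = Mul(Add(C, j), Pow(Add(1, C), -1)) = Mul(Pow(Add(1, C), -1), Add(C, j)))
Function('H')(X, L) = Add(-19, X)
Mul(-8, Function('H')(Function('d')(-5, 2), -40)) = Mul(-8, Add(-19, Mul(Pow(Add(1, -5), -1), Add(-5, 2)))) = Mul(-8, Add(-19, Mul(Pow(-4, -1), -3))) = Mul(-8, Add(-19, Mul(Rational(-1, 4), -3))) = Mul(-8, Add(-19, Rational(3, 4))) = Mul(-8, Rational(-73, 4)) = 146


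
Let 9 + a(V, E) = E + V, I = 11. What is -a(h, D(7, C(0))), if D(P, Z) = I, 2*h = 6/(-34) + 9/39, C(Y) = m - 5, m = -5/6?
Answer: -448/221 ≈ -2.0271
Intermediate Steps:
m = -5/6 (m = -5*1/6 = -5/6 ≈ -0.83333)
C(Y) = -35/6 (C(Y) = -5/6 - 5 = -35/6)
h = 6/221 (h = (6/(-34) + 9/39)/2 = (6*(-1/34) + 9*(1/39))/2 = (-3/17 + 3/13)/2 = (1/2)*(12/221) = 6/221 ≈ 0.027149)
D(P, Z) = 11
a(V, E) = -9 + E + V (a(V, E) = -9 + (E + V) = -9 + E + V)
-a(h, D(7, C(0))) = -(-9 + 11 + 6/221) = -1*448/221 = -448/221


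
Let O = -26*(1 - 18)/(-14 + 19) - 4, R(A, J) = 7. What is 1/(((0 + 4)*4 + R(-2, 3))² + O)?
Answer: 5/3067 ≈ 0.0016303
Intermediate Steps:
O = 422/5 (O = -(-442)/5 - 4 = -26*(-17/5) - 4 = 442/5 - 4 = 422/5 ≈ 84.400)
1/(((0 + 4)*4 + R(-2, 3))² + O) = 1/(((0 + 4)*4 + 7)² + 422/5) = 1/((4*4 + 7)² + 422/5) = 1/((16 + 7)² + 422/5) = 1/(23² + 422/5) = 1/(529 + 422/5) = 1/(3067/5) = 5/3067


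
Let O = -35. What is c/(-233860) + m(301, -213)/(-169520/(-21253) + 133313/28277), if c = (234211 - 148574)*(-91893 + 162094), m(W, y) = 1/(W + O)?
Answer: -6098173485631089974579/237219825567514020 ≈ -25707.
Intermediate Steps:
m(W, y) = 1/(-35 + W) (m(W, y) = 1/(W - 35) = 1/(-35 + W))
c = 6011803037 (c = 85637*70201 = 6011803037)
c/(-233860) + m(301, -213)/(-169520/(-21253) + 133313/28277) = 6011803037/(-233860) + 1/((-35 + 301)*(-169520/(-21253) + 133313/28277)) = 6011803037*(-1/233860) + 1/(266*(-169520*(-1/21253) + 133313*(1/28277))) = -6011803037/233860 + 1/(266*(169520/21253 + 133313/28277)) = -6011803037/233860 + 1/(266*(7626818229/600971081)) = -6011803037/233860 + (1/266)*(600971081/7626818229) = -6011803037/233860 + 600971081/2028733648914 = -6098173485631089974579/237219825567514020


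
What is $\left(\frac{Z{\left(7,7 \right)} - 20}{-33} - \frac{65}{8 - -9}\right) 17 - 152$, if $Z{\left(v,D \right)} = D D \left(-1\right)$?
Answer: $- \frac{1996}{11} \approx -181.45$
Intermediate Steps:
$Z{\left(v,D \right)} = - D^{2}$ ($Z{\left(v,D \right)} = D^{2} \left(-1\right) = - D^{2}$)
$\left(\frac{Z{\left(7,7 \right)} - 20}{-33} - \frac{65}{8 - -9}\right) 17 - 152 = \left(\frac{- 7^{2} - 20}{-33} - \frac{65}{8 - -9}\right) 17 - 152 = \left(\left(\left(-1\right) 49 - 20\right) \left(- \frac{1}{33}\right) - \frac{65}{8 + 9}\right) 17 - 152 = \left(\left(-49 - 20\right) \left(- \frac{1}{33}\right) - \frac{65}{17}\right) 17 - 152 = \left(\left(-69\right) \left(- \frac{1}{33}\right) - \frac{65}{17}\right) 17 - 152 = \left(\frac{23}{11} - \frac{65}{17}\right) 17 - 152 = \left(- \frac{324}{187}\right) 17 - 152 = - \frac{324}{11} - 152 = - \frac{1996}{11}$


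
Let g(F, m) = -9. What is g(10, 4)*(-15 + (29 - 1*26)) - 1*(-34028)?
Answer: 34136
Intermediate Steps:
g(10, 4)*(-15 + (29 - 1*26)) - 1*(-34028) = -9*(-15 + (29 - 1*26)) - 1*(-34028) = -9*(-15 + (29 - 26)) + 34028 = -9*(-15 + 3) + 34028 = -9*(-12) + 34028 = 108 + 34028 = 34136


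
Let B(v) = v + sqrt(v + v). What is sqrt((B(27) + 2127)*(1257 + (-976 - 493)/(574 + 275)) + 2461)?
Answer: sqrt(216745821485 + 301599892*sqrt(6))/283 ≈ 1647.9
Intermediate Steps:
B(v) = v + sqrt(2)*sqrt(v) (B(v) = v + sqrt(2*v) = v + sqrt(2)*sqrt(v))
sqrt((B(27) + 2127)*(1257 + (-976 - 493)/(574 + 275)) + 2461) = sqrt(((27 + sqrt(2)*sqrt(27)) + 2127)*(1257 + (-976 - 493)/(574 + 275)) + 2461) = sqrt(((27 + sqrt(2)*(3*sqrt(3))) + 2127)*(1257 - 1469/849) + 2461) = sqrt(((27 + 3*sqrt(6)) + 2127)*(1257 - 1469*1/849) + 2461) = sqrt((2154 + 3*sqrt(6))*(1257 - 1469/849) + 2461) = sqrt((2154 + 3*sqrt(6))*(1065724/849) + 2461) = sqrt((765189832/283 + 1065724*sqrt(6)/283) + 2461) = sqrt(765886295/283 + 1065724*sqrt(6)/283)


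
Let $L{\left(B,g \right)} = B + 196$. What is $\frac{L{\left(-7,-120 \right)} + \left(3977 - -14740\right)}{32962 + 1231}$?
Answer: $\frac{18906}{34193} \approx 0.55292$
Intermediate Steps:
$L{\left(B,g \right)} = 196 + B$
$\frac{L{\left(-7,-120 \right)} + \left(3977 - -14740\right)}{32962 + 1231} = \frac{\left(196 - 7\right) + \left(3977 - -14740\right)}{32962 + 1231} = \frac{189 + \left(3977 + 14740\right)}{34193} = \left(189 + 18717\right) \frac{1}{34193} = 18906 \cdot \frac{1}{34193} = \frac{18906}{34193}$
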